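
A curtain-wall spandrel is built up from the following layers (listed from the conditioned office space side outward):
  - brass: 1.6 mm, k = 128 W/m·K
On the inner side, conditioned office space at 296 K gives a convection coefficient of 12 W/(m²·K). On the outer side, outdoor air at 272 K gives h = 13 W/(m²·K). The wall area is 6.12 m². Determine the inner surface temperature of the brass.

T ≈ 284 K

Treating each layer as a thermal resistance in series:
R_inner film = 1/(h_i·A) = 1/(12×6.12) = 0.01362 K/W
R_brass = L/(kA) = 0.0016/(128×6.12) = 2.042×10^-6 K/W
R_outer film = 1/(h_o·A) = 1/(13×6.12) = 0.01257 K/W
R_total = 0.02619 K/W;  Q = ΔT/R_total = 24/0.02619 = 916.5 W
T_interface = T_inner − Q·ΣR(inner→interface) = 296 − 916×0.01362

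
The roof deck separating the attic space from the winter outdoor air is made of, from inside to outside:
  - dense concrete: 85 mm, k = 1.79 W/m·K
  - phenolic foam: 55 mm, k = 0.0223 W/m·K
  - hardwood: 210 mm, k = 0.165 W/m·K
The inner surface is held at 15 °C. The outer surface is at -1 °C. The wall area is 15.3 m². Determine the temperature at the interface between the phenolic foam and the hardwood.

T ≈ 4.38 °C

Treating each layer as a thermal resistance in series:
R_dense concrete = L/(kA) = 0.085/(1.79×15.3) = 0.003104 K/W
R_phenolic foam = L/(kA) = 0.055/(0.0223×15.3) = 0.1612 K/W
R_hardwood = L/(kA) = 0.21/(0.165×15.3) = 0.08318 K/W
R_total = 0.2475 K/W;  Q = ΔT/R_total = 16/0.2475 = 64.65 W
T_interface = T_inner − Q·ΣR(inner→interface) = 15 − 64.6×0.1643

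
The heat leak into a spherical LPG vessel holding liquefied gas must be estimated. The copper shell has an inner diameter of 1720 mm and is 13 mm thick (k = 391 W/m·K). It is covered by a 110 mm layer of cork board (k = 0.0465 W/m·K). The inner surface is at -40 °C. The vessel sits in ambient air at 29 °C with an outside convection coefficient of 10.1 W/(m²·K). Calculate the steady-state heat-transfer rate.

Spherical conduction: R = (1/r_in − 1/r_out)/(4πk) per layer; series-sum.
R_copper shell = (1/0.86 − 1/0.873)/(4π×391) = 3.524×10^-6 K/W
R_cork board = (1/0.873 − 1/0.983)/(4π×0.0465) = 0.2194 K/W
R_outer film = 1/(h·4πr_o²) = 1/(10.1×4π×0.983²) = 0.008154 K/W
R_total = 0.2275 K/W
Q = ΔT/R_total = 69/0.2275

Q ≈ 303 W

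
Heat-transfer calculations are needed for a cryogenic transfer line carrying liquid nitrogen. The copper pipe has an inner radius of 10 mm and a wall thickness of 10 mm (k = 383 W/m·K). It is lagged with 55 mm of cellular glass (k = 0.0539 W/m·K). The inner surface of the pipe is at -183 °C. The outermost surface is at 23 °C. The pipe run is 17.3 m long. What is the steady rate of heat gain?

Q ≈ 913 W

Radial resistances (cylindrical: R_cond = ln(r_o/r_i)/(2πkL), R_conv = 1/(h·2πrL)):
R_copper pipe wall = ln(20/10)/(2π×383×17.3) = 1.665×10^-5 K/W
R_cellular glass = ln(75/20)/(2π×0.0539×17.3) = 0.2256 K/W
R_total = 0.2256 K/W
Q = ΔT/R_total = 206/0.2256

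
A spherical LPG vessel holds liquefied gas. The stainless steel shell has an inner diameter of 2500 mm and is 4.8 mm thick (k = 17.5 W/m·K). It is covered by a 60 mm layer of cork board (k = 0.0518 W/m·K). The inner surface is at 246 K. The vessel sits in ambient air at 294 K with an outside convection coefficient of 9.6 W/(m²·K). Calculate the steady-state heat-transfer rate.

Q ≈ 791 W

Each spherical layer contributes R = (1/r_i − 1/r_o)/(4πk):
R_stainless steel shell = (1/1.25 − 1/1.2548)/(4π×17.5) = 1.392×10^-5 K/W
R_cork board = (1/1.2548 − 1/1.3148)/(4π×0.0518) = 0.05587 K/W
R_outer film = 1/(h·4πr_o²) = 1/(9.6×4π×1.3148²) = 0.004795 K/W
R_total = 0.06068 K/W
Q = ΔT/R_total = 48/0.06068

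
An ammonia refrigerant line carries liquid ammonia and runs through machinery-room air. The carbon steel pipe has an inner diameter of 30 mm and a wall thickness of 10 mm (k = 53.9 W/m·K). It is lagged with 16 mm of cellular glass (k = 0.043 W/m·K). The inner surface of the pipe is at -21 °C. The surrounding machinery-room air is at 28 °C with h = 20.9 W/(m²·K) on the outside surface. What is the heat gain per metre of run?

Treating each annulus and film as a series resistance:
R_carbon steel pipe wall = ln(25/15)/(2π×53.9×1) = 0.001508 K/W
R_cellular glass = ln(41/25)/(2π×0.043×1) = 1.831 K/W
R_outer film = 1/(h_o·2πr_oL) = 1/(20.9×2π×0.041×1) = 0.1857 K/W
R_total = 2.018 K/W
Q = ΔT/R_total = 49/2.018

q′ ≈ 24.3 W/m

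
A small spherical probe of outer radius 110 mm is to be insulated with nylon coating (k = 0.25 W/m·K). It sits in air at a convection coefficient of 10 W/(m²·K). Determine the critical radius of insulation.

For a sphere r_cr = 2k/h = 2×0.25/10
r_cr = 50 mm; since the bare radius (110 mm) is above r_cr, any added insulation will reduce heat loss.

r_cr ≈ 50 mm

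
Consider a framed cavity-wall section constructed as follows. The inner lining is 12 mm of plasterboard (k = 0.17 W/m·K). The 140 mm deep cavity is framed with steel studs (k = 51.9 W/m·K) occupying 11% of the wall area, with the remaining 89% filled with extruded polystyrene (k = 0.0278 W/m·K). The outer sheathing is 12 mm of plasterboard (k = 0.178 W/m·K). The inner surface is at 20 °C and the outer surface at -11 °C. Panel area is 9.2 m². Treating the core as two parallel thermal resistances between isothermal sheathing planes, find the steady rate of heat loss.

Q ≈ 1760 W

Sheathing layers in series; stud and cavity paths in parallel between them.
R_inner = 0.012/(0.17×9.2) = 0.007673 K/W
R_stud  = 0.14/(51.9×0.11×9.2) = 0.002666 K/W
R_cav   = 0.14/(0.0278×0.89×9.2) = 0.615 K/W
1/R_core = 1/R_stud + 1/R_cav → R_core = 0.002654 K/W
R_outer = 0.012/(0.178×9.2) = 0.007328 K/W
R_total = 0.01765 K/W
Q = ΔT/R_total = 31/0.01765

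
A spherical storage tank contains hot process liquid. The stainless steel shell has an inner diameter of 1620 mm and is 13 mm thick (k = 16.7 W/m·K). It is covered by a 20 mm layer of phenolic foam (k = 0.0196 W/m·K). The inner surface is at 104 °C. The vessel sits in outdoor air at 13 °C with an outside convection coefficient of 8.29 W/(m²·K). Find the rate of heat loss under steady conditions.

Spherical conduction: R = (1/r_in − 1/r_out)/(4πk) per layer; series-sum.
R_stainless steel shell = (1/0.81 − 1/0.823)/(4π×16.7) = 9.292×10^-5 K/W
R_phenolic foam = (1/0.823 − 1/0.843)/(4π×0.0196) = 0.117 K/W
R_outer film = 1/(h·4πr_o²) = 1/(8.29×4π×0.843²) = 0.01351 K/W
R_total = 0.1306 K/W
Q = ΔT/R_total = 91/0.1306

Q ≈ 697 W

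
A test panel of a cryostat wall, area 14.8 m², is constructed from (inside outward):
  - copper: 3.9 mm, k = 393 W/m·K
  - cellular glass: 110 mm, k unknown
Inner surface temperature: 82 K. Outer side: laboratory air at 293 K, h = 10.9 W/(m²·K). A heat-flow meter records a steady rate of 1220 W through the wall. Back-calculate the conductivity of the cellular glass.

k ≈ 0.0446 W/(m·K)

Series thermal resistances:
R_copper = L/(kA) = 0.0039/(393×14.8) = 6.705×10^-7 K/W
R_outer film = 1/(h_o·A) = 1/(10.9×14.8) = 0.006199 K/W
Sum of known resistances R_other = 0.0062 K/W
Total R = ΔT/Q = 211/1220 = 0.173 K/W
R_cellular glass = R_total − R_other = 0.1668 K/W
k = L/(R·A) = 0.11/(0.1668×14.8)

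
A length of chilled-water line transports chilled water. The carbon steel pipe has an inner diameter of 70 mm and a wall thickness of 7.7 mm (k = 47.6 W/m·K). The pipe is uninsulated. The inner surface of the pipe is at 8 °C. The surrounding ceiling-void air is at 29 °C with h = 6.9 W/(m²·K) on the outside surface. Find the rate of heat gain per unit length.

q′ ≈ 38.8 W/m

Radial resistances (cylindrical: R_cond = ln(r_o/r_i)/(2πkL), R_conv = 1/(h·2πrL)):
R_carbon steel pipe wall = ln(42.7/35)/(2π×47.6×1) = 6.649×10^-4 K/W
R_outer film = 1/(h_o·2πr_oL) = 1/(6.9×2π×0.0427×1) = 0.5402 K/W
R_total = 0.5409 K/W
Q = ΔT/R_total = 21/0.5409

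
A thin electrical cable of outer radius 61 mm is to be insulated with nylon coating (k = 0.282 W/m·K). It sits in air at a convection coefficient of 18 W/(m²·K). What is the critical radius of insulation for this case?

r_cr ≈ 15.7 mm

For a cylinder r_cr = k/h = 0.282/18
r_cr = 15.7 mm; since the bare radius (61 mm) is above r_cr, any added insulation will reduce heat loss.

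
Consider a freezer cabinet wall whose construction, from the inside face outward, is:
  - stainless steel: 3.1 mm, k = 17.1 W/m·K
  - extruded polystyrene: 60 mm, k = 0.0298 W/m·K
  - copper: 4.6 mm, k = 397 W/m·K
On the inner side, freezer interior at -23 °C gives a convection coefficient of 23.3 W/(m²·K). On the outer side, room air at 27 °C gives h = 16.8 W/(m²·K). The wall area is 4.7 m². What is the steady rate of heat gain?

Q ≈ 111 W

Treating each layer as a thermal resistance in series:
R_inner film = 1/(h_i·A) = 1/(23.3×4.7) = 0.009132 K/W
R_stainless steel = L/(kA) = 0.0031/(17.1×4.7) = 3.857×10^-5 K/W
R_extruded polystyrene = L/(kA) = 0.06/(0.0298×4.7) = 0.4284 K/W
R_copper = L/(kA) = 0.0046/(397×4.7) = 2.465×10^-6 K/W
R_outer film = 1/(h_o·A) = 1/(16.8×4.7) = 0.01266 K/W
R_total = 0.4502 K/W
Q = ΔT / R_total = 50 / 0.4502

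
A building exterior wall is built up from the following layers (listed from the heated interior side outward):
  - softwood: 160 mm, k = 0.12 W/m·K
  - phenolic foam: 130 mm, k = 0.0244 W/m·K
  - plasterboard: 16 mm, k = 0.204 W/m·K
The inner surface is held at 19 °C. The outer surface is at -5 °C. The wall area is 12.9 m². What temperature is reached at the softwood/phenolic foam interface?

Treating each layer as a thermal resistance in series:
R_softwood = L/(kA) = 0.16/(0.12×12.9) = 0.1034 K/W
R_phenolic foam = L/(kA) = 0.13/(0.0244×12.9) = 0.413 K/W
R_plasterboard = L/(kA) = 0.016/(0.204×12.9) = 0.00608 K/W
R_total = 0.5225 K/W;  Q = ΔT/R_total = 24/0.5225 = 45.94 W
T_interface = T_inner − Q·ΣR(inner→interface) = 19 − 45.9×0.1034

T ≈ 14.3 °C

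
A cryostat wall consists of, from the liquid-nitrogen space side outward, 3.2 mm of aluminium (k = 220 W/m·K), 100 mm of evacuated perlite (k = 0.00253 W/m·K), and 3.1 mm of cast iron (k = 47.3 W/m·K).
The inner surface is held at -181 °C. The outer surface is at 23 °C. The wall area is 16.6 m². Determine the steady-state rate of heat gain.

Q ≈ 85.7 W

Thermal resistances in series:
R_aluminium = L/(kA) = 0.0032/(220×16.6) = 8.762×10^-7 K/W
R_evacuated perlite = L/(kA) = 0.1/(0.00253×16.6) = 2.381 K/W
R_cast iron = L/(kA) = 0.0031/(47.3×16.6) = 3.948×10^-6 K/W
R_total = 2.381 K/W
Q = ΔT / R_total = 204 / 2.381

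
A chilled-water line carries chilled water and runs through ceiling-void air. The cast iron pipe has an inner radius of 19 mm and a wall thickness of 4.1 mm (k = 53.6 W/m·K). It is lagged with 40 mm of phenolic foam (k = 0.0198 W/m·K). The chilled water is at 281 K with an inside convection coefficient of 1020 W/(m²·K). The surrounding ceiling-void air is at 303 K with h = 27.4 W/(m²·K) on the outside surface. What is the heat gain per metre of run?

Per-layer cylindrical resistances, series-summed:
R_inner film = 1/(h_i·2πr₁L) = 1/(1020×2π×0.019×1) = 0.008212 K/W
R_cast iron pipe wall = ln(23.1/19)/(2π×53.6×1) = 5.802×10^-4 K/W
R_phenolic foam = ln(63.1/23.1)/(2π×0.0198×1) = 8.077 K/W
R_outer film = 1/(h_o·2πr_oL) = 1/(27.4×2π×0.0631×1) = 0.09205 K/W
R_total = 8.178 K/W
Q = ΔT/R_total = 22/8.178

q′ ≈ 2.69 W/m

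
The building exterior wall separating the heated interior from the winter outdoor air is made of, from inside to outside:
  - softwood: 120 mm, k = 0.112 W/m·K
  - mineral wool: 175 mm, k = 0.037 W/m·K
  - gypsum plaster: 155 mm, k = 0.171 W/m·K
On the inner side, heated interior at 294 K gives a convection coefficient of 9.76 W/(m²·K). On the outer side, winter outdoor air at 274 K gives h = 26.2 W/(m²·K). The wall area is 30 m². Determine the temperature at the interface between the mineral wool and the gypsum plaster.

T ≈ 277 K

Using the resistance-network approach (series):
R_inner film = 1/(h_i·A) = 1/(9.76×30) = 0.003415 K/W
R_softwood = L/(kA) = 0.12/(0.112×30) = 0.03571 K/W
R_mineral wool = L/(kA) = 0.175/(0.037×30) = 0.1577 K/W
R_gypsum plaster = L/(kA) = 0.155/(0.171×30) = 0.03021 K/W
R_outer film = 1/(h_o·A) = 1/(26.2×30) = 0.001272 K/W
R_total = 0.2283 K/W;  Q = ΔT/R_total = 20/0.2283 = 87.61 W
T_interface = T_inner − Q·ΣR(inner→interface) = 294 − 87.6×0.1968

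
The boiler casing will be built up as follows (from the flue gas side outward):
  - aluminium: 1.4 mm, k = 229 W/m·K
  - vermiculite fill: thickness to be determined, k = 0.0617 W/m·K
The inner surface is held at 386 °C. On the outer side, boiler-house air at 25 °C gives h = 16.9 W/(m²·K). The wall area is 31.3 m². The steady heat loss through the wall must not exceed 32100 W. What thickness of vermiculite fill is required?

L ≈ 18.1 mm

Thermal resistances in series:
R_aluminium = L/(kA) = 0.0014/(229×31.3) = 1.953×10^-7 K/W
R_outer film = 1/(h_o·A) = 1/(16.9×31.3) = 0.00189 K/W
Sum of the known resistances R_other = 0.001891 K/W
Required total resistance R_tot = ΔT/Q_allow = 361/32100 = 0.01125 K/W
R_vermiculite fill = R_tot − R_other = 0.009355 K/W
L = R·k·A = 0.009355×0.0617×31.3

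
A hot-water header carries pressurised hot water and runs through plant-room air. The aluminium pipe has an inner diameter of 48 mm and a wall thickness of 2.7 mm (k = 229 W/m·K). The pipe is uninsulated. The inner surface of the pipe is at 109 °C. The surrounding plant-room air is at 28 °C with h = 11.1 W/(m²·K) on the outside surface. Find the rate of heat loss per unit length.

Treating each annulus and film as a series resistance:
R_aluminium pipe wall = ln(26.7/24)/(2π×229×1) = 7.409×10^-5 K/W
R_outer film = 1/(h_o·2πr_oL) = 1/(11.1×2π×0.0267×1) = 0.537 K/W
R_total = 0.5371 K/W
Q = ΔT/R_total = 81/0.5371

q′ ≈ 151 W/m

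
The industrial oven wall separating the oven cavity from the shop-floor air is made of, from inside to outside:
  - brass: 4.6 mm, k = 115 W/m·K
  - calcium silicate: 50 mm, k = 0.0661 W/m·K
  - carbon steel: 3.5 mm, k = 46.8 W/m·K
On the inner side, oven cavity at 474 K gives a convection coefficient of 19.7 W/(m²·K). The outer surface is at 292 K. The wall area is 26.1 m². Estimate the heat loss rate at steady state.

Q ≈ 5880 W

Using the resistance-network approach (series):
R_inner film = 1/(h_i·A) = 1/(19.7×26.1) = 0.001945 K/W
R_brass = L/(kA) = 0.0046/(115×26.1) = 1.533×10^-6 K/W
R_calcium silicate = L/(kA) = 0.05/(0.0661×26.1) = 0.02898 K/W
R_carbon steel = L/(kA) = 0.0035/(46.8×26.1) = 2.865×10^-6 K/W
R_total = 0.03093 K/W
Q = ΔT / R_total = 182 / 0.03093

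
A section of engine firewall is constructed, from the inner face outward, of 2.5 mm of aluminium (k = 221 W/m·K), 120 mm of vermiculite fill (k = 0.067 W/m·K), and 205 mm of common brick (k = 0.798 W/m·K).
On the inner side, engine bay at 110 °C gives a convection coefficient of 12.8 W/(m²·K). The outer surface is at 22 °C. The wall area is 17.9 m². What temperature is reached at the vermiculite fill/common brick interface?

Treating each layer as a thermal resistance in series:
R_inner film = 1/(h_i·A) = 1/(12.8×17.9) = 0.004365 K/W
R_aluminium = L/(kA) = 0.0025/(221×17.9) = 6.32×10^-7 K/W
R_vermiculite fill = L/(kA) = 0.12/(0.067×17.9) = 0.1001 K/W
R_common brick = L/(kA) = 0.205/(0.798×17.9) = 0.01435 K/W
R_total = 0.1188 K/W;  Q = ΔT/R_total = 88/0.1188 = 740.9 W
T_interface = T_inner − Q·ΣR(inner→interface) = 110 − 741×0.1044

T ≈ 32.6 °C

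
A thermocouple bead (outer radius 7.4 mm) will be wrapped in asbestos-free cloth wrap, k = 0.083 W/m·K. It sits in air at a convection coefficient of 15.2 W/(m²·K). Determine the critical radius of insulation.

For a sphere r_cr = 2k/h = 2×0.083/15.2
r_cr = 10.9 mm; since the bare radius (7.4 mm) is below r_cr, adding a thin layer of insulation will *increase* heat loss.

r_cr ≈ 10.9 mm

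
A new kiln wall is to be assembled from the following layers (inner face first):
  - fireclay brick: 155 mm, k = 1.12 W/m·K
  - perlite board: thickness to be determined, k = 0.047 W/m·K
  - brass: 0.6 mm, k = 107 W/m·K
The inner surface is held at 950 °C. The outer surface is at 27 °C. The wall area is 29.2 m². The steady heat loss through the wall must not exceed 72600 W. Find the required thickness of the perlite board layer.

L ≈ 10.9 mm

Using the resistance-network approach (series):
R_fireclay brick = L/(kA) = 0.155/(1.12×29.2) = 0.004739 K/W
R_brass = L/(kA) = 0.0006/(107×29.2) = 1.92×10^-7 K/W
Sum of the known resistances R_other = 0.00474 K/W
Required total resistance R_tot = ΔT/Q_allow = 923/72600 = 0.01271 K/W
R_perlite board = R_tot − R_other = 0.007974 K/W
L = R·k·A = 0.007974×0.047×29.2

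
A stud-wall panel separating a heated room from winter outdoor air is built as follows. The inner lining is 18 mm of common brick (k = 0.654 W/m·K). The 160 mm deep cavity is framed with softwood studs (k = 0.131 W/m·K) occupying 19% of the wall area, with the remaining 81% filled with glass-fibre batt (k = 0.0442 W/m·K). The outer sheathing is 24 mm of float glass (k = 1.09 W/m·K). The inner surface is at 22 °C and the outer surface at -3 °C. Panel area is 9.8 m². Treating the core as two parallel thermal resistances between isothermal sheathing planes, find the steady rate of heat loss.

Sheathing layers in series; stud and cavity paths in parallel between them.
R_inner = 0.018/(0.654×9.8) = 0.002808 K/W
R_stud  = 0.16/(0.131×0.19×9.8) = 0.6559 K/W
R_cav   = 0.16/(0.0442×0.81×9.8) = 0.456 K/W
1/R_core = 1/R_stud + 1/R_cav → R_core = 0.269 K/W
R_outer = 0.024/(1.09×9.8) = 0.002247 K/W
R_total = 0.2741 K/W
Q = ΔT/R_total = 25/0.2741

Q ≈ 91.2 W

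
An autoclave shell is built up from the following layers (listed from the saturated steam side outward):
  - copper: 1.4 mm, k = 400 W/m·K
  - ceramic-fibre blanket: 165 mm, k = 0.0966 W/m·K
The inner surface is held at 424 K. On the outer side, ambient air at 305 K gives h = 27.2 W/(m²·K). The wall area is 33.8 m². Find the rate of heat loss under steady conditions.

Q ≈ 2310 W

Treating each layer as a thermal resistance in series:
R_copper = L/(kA) = 0.0014/(400×33.8) = 1.036×10^-7 K/W
R_ceramic-fibre blanket = L/(kA) = 0.165/(0.0966×33.8) = 0.05053 K/W
R_outer film = 1/(h_o·A) = 1/(27.2×33.8) = 0.001088 K/W
R_total = 0.05162 K/W
Q = ΔT / R_total = 119 / 0.05162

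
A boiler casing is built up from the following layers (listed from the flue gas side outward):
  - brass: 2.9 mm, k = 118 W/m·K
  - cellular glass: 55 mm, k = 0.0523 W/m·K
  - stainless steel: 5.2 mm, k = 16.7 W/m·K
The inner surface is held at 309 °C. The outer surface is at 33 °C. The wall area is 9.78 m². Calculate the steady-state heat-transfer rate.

Treating each layer as a thermal resistance in series:
R_brass = L/(kA) = 0.0029/(118×9.78) = 2.513×10^-6 K/W
R_cellular glass = L/(kA) = 0.055/(0.0523×9.78) = 0.1075 K/W
R_stainless steel = L/(kA) = 0.0052/(16.7×9.78) = 3.184×10^-5 K/W
R_total = 0.1076 K/W
Q = ΔT / R_total = 276 / 0.1076

Q ≈ 2570 W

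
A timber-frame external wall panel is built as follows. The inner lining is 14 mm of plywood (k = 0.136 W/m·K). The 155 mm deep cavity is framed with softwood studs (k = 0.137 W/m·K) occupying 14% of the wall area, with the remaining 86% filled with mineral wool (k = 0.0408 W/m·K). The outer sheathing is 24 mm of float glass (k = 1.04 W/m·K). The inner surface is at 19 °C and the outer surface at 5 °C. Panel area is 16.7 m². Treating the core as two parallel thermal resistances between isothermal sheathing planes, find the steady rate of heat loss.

Q ≈ 78.4 W

Sheathing layers in series; stud and cavity paths in parallel between them.
R_inner = 0.014/(0.136×16.7) = 0.006164 K/W
R_stud  = 0.155/(0.137×0.14×16.7) = 0.4839 K/W
R_cav   = 0.155/(0.0408×0.86×16.7) = 0.2645 K/W
1/R_core = 1/R_stud + 1/R_cav → R_core = 0.171 K/W
R_outer = 0.024/(1.04×16.7) = 0.001382 K/W
R_total = 0.1786 K/W
Q = ΔT/R_total = 14/0.1786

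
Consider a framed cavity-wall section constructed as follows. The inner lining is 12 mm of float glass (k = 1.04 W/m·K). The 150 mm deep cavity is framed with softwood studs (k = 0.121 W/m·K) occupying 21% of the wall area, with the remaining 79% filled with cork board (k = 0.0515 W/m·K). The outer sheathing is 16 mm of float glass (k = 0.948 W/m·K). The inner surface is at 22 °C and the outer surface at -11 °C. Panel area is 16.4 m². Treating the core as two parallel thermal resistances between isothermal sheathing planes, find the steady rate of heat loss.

Sheathing layers in series; stud and cavity paths in parallel between them.
R_inner = 0.012/(1.04×16.4) = 7.036×10^-4 K/W
R_stud  = 0.15/(0.121×0.21×16.4) = 0.36 K/W
R_cav   = 0.15/(0.0515×0.79×16.4) = 0.2248 K/W
1/R_core = 1/R_stud + 1/R_cav → R_core = 0.1384 K/W
R_outer = 0.016/(0.948×16.4) = 0.001029 K/W
R_total = 0.1401 K/W
Q = ΔT/R_total = 33/0.1401

Q ≈ 236 W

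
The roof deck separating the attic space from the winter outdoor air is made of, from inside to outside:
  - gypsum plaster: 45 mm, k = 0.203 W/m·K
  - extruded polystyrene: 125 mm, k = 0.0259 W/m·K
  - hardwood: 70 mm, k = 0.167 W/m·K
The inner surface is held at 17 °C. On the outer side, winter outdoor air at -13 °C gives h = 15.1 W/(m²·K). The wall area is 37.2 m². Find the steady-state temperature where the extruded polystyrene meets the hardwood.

T ≈ -10.4 °C

Series thermal resistances:
R_gypsum plaster = L/(kA) = 0.045/(0.203×37.2) = 0.005959 K/W
R_extruded polystyrene = L/(kA) = 0.125/(0.0259×37.2) = 0.1297 K/W
R_hardwood = L/(kA) = 0.07/(0.167×37.2) = 0.01127 K/W
R_outer film = 1/(h_o·A) = 1/(15.1×37.2) = 0.00178 K/W
R_total = 0.1487 K/W;  Q = ΔT/R_total = 30/0.1487 = 201.7 W
T_interface = T_inner − Q·ΣR(inner→interface) = 17 − 202×0.1357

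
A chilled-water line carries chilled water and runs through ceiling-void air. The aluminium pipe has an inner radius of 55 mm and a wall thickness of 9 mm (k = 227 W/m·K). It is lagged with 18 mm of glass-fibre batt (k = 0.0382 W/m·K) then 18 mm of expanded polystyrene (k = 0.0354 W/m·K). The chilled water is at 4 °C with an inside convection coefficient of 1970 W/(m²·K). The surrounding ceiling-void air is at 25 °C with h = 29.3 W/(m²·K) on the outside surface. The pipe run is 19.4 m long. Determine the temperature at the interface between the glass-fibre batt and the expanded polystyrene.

T ≈ 15 °C

Radial resistances (cylindrical: R_cond = ln(r_o/r_i)/(2πkL), R_conv = 1/(h·2πrL)):
R_inner film = 1/(h_i·2πr₁L) = 1/(1970×2π×0.055×19.4) = 7.572×10^-5 K/W
R_aluminium pipe wall = ln(64/55)/(2π×227×19.4) = 5.477×10^-6 K/W
R_glass-fibre batt = ln(82/64)/(2π×0.0382×19.4) = 0.05323 K/W
R_expanded polystyrene = ln(100/82)/(2π×0.0354×19.4) = 0.04599 K/W
R_outer film = 1/(h_o·2πr_oL) = 1/(29.3×2π×0.1×19.4) = 0.0028 K/W
R_total = 0.1021 K/W
Q = ΔT/R_total = 21/0.1021
Q = 206 W
T_interface = T_inner + Q·ΣR(inner→interface) = 4 + 206×0.05331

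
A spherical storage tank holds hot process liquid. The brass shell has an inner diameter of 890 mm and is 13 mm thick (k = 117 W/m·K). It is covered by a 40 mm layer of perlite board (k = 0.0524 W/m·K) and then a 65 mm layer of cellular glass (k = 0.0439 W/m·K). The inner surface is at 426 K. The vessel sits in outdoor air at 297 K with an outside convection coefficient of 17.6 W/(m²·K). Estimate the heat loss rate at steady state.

Q ≈ 184 W

Spherical conduction: R = (1/r_in − 1/r_out)/(4πk) per layer; series-sum.
R_brass shell = (1/0.445 − 1/0.458)/(4π×117) = 4.338×10^-5 K/W
R_perlite board = (1/0.458 − 1/0.498)/(4π×0.0524) = 0.2663 K/W
R_cellular glass = (1/0.498 − 1/0.563)/(4π×0.0439) = 0.4202 K/W
R_outer film = 1/(h·4πr_o²) = 1/(17.6×4π×0.563²) = 0.01426 K/W
R_total = 0.7009 K/W
Q = ΔT/R_total = 129/0.7009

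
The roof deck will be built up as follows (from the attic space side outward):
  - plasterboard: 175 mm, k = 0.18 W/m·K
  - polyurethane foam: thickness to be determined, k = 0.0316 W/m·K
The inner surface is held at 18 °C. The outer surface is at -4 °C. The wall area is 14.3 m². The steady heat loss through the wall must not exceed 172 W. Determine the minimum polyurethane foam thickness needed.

L ≈ 27.1 mm

Model the wall as resistances in series:
R_plasterboard = L/(kA) = 0.175/(0.18×14.3) = 0.06799 K/W
Sum of the known resistances R_other = 0.06799 K/W
Required total resistance R_tot = ΔT/Q_allow = 22/172 = 0.1279 K/W
R_polyurethane foam = R_tot − R_other = 0.05992 K/W
L = R·k·A = 0.05992×0.0316×14.3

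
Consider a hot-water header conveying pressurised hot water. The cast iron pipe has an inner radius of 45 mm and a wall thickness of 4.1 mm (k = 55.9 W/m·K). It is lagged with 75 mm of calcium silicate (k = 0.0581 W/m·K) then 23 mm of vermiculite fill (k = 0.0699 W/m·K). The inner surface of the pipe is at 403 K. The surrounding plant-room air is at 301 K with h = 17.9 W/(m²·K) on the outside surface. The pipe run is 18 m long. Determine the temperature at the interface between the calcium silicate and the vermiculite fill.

T ≈ 316 K

For a radial system each layer contributes R = ln(r_out/r_in)/(2πkL); films add R = 1/(hA).
R_cast iron pipe wall = ln(49.1/45)/(2π×55.9×18) = 1.379×10^-5 K/W
R_calcium silicate = ln(124.1/49.1)/(2π×0.0581×18) = 0.1411 K/W
R_vermiculite fill = ln(147.1/124.1)/(2π×0.0699×18) = 0.02151 K/W
R_outer film = 1/(h_o·2πr_oL) = 1/(17.9×2π×0.1471×18) = 0.003358 K/W
R_total = 0.166 K/W
Q = ΔT/R_total = 102/0.166
Q = 614 W
T_interface = T_inner − Q·ΣR(inner→interface) = 403 − 614×0.1411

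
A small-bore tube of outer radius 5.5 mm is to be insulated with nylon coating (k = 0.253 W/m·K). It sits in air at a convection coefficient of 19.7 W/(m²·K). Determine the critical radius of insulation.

For a cylinder r_cr = k/h = 0.253/19.7
r_cr = 12.8 mm; since the bare radius (5.5 mm) is below r_cr, adding a thin layer of insulation will *increase* heat loss.

r_cr ≈ 12.8 mm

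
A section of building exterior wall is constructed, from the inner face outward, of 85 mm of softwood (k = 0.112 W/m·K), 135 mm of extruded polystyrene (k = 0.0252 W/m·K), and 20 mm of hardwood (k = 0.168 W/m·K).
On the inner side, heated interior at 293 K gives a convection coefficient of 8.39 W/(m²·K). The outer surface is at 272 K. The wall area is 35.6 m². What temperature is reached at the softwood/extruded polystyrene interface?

Series thermal resistances:
R_inner film = 1/(h_i·A) = 1/(8.39×35.6) = 0.003348 K/W
R_softwood = L/(kA) = 0.085/(0.112×35.6) = 0.02132 K/W
R_extruded polystyrene = L/(kA) = 0.135/(0.0252×35.6) = 0.1505 K/W
R_hardwood = L/(kA) = 0.02/(0.168×35.6) = 0.003344 K/W
R_total = 0.1785 K/W;  Q = ΔT/R_total = 21/0.1785 = 117.7 W
T_interface = T_inner − Q·ΣR(inner→interface) = 293 − 118×0.02467

T ≈ 290 K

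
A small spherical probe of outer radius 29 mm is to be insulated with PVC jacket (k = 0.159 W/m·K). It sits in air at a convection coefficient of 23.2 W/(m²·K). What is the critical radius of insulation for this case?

For a sphere r_cr = 2k/h = 2×0.159/23.2
r_cr = 13.7 mm; since the bare radius (29 mm) is above r_cr, any added insulation will reduce heat loss.

r_cr ≈ 13.7 mm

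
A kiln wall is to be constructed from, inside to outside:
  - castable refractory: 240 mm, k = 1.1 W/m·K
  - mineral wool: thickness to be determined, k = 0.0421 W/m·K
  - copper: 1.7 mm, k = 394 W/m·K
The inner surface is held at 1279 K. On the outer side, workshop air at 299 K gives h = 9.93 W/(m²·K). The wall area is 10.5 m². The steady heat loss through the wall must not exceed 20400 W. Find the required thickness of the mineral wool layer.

Using the resistance-network approach (series):
R_castable refractory = L/(kA) = 0.24/(1.1×10.5) = 0.02078 K/W
R_copper = L/(kA) = 0.0017/(394×10.5) = 4.109×10^-7 K/W
R_outer film = 1/(h_o·A) = 1/(9.93×10.5) = 0.009591 K/W
Sum of the known resistances R_other = 0.03037 K/W
Required total resistance R_tot = ΔT/Q_allow = 980/20400 = 0.04804 K/W
R_mineral wool = R_tot − R_other = 0.01767 K/W
L = R·k·A = 0.01767×0.0421×10.5

L ≈ 7.81 mm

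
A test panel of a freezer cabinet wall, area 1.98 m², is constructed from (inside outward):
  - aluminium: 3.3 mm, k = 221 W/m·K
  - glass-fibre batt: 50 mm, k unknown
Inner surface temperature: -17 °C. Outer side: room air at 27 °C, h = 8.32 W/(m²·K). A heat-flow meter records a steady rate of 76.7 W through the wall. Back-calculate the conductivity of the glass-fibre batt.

k ≈ 0.0492 W/(m·K)

Series thermal resistances:
R_aluminium = L/(kA) = 0.0033/(221×1.98) = 7.541×10^-6 K/W
R_outer film = 1/(h_o·A) = 1/(8.32×1.98) = 0.0607 K/W
Sum of known resistances R_other = 0.06071 K/W
Total R = ΔT/Q = 44/76.7 = 0.5737 K/W
R_glass-fibre batt = R_total − R_other = 0.513 K/W
k = L/(R·A) = 0.05/(0.513×1.98)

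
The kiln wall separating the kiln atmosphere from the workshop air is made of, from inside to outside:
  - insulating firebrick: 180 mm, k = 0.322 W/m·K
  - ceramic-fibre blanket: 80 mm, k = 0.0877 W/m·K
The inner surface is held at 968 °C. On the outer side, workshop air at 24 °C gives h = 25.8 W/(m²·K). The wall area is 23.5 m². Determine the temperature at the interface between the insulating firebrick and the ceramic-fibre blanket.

Model the wall as resistances in series:
R_insulating firebrick = L/(kA) = 0.18/(0.322×23.5) = 0.02379 K/W
R_ceramic-fibre blanket = L/(kA) = 0.08/(0.0877×23.5) = 0.03882 K/W
R_outer film = 1/(h_o·A) = 1/(25.8×23.5) = 0.001649 K/W
R_total = 0.06425 K/W;  Q = ΔT/R_total = 944/0.06425 = 14690 W
T_interface = T_inner − Q·ΣR(inner→interface) = 968 − 14700×0.02379

T ≈ 619 °C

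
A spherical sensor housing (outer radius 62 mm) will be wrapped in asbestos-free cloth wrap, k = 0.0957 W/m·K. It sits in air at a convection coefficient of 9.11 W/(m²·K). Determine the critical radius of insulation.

r_cr ≈ 21 mm

For a sphere r_cr = 2k/h = 2×0.0957/9.11
r_cr = 21 mm; since the bare radius (62 mm) is above r_cr, any added insulation will reduce heat loss.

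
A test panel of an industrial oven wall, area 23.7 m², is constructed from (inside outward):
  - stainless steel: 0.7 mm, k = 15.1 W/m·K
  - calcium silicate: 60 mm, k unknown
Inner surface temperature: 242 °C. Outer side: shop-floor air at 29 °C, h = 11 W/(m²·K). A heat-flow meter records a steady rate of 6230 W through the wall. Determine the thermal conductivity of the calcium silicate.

k ≈ 0.0834 W/(m·K)

Treating each layer as a thermal resistance in series:
R_stainless steel = L/(kA) = 0.0007/(15.1×23.7) = 1.956×10^-6 K/W
R_outer film = 1/(h_o·A) = 1/(11×23.7) = 0.003836 K/W
Sum of known resistances R_other = 0.003838 K/W
Total R = ΔT/Q = 213/6230 = 0.03419 K/W
R_calcium silicate = R_total − R_other = 0.03035 K/W
k = L/(R·A) = 0.06/(0.03035×23.7)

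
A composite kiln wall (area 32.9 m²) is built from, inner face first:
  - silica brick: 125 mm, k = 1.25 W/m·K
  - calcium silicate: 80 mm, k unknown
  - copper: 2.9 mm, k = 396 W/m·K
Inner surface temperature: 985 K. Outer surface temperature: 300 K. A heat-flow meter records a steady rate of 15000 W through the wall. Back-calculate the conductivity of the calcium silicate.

k ≈ 0.057 W/(m·K)

Series thermal resistances:
R_silica brick = L/(kA) = 0.125/(1.25×32.9) = 0.00304 K/W
R_copper = L/(kA) = 0.0029/(396×32.9) = 2.226×10^-7 K/W
Sum of known resistances R_other = 0.00304 K/W
Total R = ΔT/Q = 685/15000 = 0.04567 K/W
R_calcium silicate = R_total − R_other = 0.04263 K/W
k = L/(R·A) = 0.08/(0.04263×32.9)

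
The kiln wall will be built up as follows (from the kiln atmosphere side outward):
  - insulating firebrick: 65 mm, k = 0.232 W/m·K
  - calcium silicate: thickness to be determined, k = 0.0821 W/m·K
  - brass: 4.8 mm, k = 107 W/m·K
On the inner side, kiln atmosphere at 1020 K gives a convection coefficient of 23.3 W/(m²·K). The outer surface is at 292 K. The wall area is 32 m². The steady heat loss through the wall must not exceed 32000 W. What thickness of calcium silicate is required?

L ≈ 33.2 mm

Series thermal resistances:
R_inner film = 1/(h_i·A) = 1/(23.3×32) = 0.001341 K/W
R_insulating firebrick = L/(kA) = 0.065/(0.232×32) = 0.008755 K/W
R_brass = L/(kA) = 0.0048/(107×32) = 1.402×10^-6 K/W
Sum of the known resistances R_other = 0.0101 K/W
Required total resistance R_tot = ΔT/Q_allow = 728/32000 = 0.02275 K/W
R_calcium silicate = R_tot − R_other = 0.01265 K/W
L = R·k·A = 0.01265×0.0821×32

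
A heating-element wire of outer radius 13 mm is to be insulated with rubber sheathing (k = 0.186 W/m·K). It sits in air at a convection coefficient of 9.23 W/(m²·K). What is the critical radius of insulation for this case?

For a cylinder r_cr = k/h = 0.186/9.23
r_cr = 20.2 mm; since the bare radius (13 mm) is below r_cr, adding a thin layer of insulation will *increase* heat loss.

r_cr ≈ 20.2 mm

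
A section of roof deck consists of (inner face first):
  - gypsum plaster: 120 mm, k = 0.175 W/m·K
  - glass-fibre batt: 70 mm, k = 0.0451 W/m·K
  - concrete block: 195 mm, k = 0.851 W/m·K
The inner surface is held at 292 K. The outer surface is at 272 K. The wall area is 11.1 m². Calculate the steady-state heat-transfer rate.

Model the wall as resistances in series:
R_gypsum plaster = L/(kA) = 0.12/(0.175×11.1) = 0.06178 K/W
R_glass-fibre batt = L/(kA) = 0.07/(0.0451×11.1) = 0.1398 K/W
R_concrete block = L/(kA) = 0.195/(0.851×11.1) = 0.02064 K/W
R_total = 0.2222 K/W
Q = ΔT / R_total = 20 / 0.2222

Q ≈ 90 W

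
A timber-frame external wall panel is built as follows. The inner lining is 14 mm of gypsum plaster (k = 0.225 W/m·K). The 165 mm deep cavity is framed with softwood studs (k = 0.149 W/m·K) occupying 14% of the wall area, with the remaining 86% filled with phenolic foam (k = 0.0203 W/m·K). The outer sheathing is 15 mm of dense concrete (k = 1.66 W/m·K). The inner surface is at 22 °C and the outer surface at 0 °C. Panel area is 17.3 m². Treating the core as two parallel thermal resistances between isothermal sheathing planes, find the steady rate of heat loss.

Sheathing layers in series; stud and cavity paths in parallel between them.
R_inner = 0.014/(0.225×17.3) = 0.003597 K/W
R_stud  = 0.165/(0.149×0.14×17.3) = 0.4572 K/W
R_cav   = 0.165/(0.0203×0.86×17.3) = 0.5463 K/W
1/R_core = 1/R_stud + 1/R_cav → R_core = 0.2489 K/W
R_outer = 0.015/(1.66×17.3) = 5.223×10^-4 K/W
R_total = 0.253 K/W
Q = ΔT/R_total = 22/0.253

Q ≈ 86.9 W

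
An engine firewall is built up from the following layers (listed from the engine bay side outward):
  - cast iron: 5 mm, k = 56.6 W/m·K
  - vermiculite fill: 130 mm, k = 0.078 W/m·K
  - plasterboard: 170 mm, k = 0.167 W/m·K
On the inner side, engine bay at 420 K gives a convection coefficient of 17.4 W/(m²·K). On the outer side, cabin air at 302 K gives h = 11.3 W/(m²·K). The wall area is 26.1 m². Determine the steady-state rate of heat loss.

Q ≈ 1090 W

Treating each layer as a thermal resistance in series:
R_inner film = 1/(h_i·A) = 1/(17.4×26.1) = 0.002202 K/W
R_cast iron = L/(kA) = 0.005/(56.6×26.1) = 3.385×10^-6 K/W
R_vermiculite fill = L/(kA) = 0.13/(0.078×26.1) = 0.06386 K/W
R_plasterboard = L/(kA) = 0.17/(0.167×26.1) = 0.039 K/W
R_outer film = 1/(h_o·A) = 1/(11.3×26.1) = 0.003391 K/W
R_total = 0.1085 K/W
Q = ΔT / R_total = 118 / 0.1085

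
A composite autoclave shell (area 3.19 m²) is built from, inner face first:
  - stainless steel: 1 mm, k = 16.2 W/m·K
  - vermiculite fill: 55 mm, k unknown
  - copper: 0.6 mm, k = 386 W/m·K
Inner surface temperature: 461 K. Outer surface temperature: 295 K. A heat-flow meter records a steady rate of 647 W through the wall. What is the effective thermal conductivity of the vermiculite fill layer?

Treating each layer as a thermal resistance in series:
R_stainless steel = L/(kA) = 0.001/(16.2×3.19) = 1.935×10^-5 K/W
R_copper = L/(kA) = 0.0006/(386×3.19) = 4.873×10^-7 K/W
Sum of known resistances R_other = 1.984×10^-5 K/W
Total R = ΔT/Q = 166/647 = 0.2566 K/W
R_vermiculite fill = R_total − R_other = 0.2565 K/W
k = L/(R·A) = 0.055/(0.2565×3.19)

k ≈ 0.0672 W/(m·K)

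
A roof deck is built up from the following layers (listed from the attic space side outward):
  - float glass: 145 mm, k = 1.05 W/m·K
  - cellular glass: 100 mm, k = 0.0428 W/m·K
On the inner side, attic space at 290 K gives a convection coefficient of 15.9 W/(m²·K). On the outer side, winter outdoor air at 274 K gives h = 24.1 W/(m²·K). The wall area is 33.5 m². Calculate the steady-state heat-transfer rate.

Thermal resistances in series:
R_inner film = 1/(h_i·A) = 1/(15.9×33.5) = 0.001877 K/W
R_float glass = L/(kA) = 0.145/(1.05×33.5) = 0.004122 K/W
R_cellular glass = L/(kA) = 0.1/(0.0428×33.5) = 0.06974 K/W
R_outer film = 1/(h_o·A) = 1/(24.1×33.5) = 0.001239 K/W
R_total = 0.07698 K/W
Q = ΔT / R_total = 16 / 0.07698

Q ≈ 208 W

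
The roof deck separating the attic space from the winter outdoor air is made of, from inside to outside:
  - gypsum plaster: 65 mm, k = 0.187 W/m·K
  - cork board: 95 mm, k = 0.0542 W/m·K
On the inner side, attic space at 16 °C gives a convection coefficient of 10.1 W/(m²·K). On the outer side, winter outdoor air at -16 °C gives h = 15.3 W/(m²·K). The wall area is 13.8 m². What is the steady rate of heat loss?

Using the resistance-network approach (series):
R_inner film = 1/(h_i·A) = 1/(10.1×13.8) = 0.007175 K/W
R_gypsum plaster = L/(kA) = 0.065/(0.187×13.8) = 0.02519 K/W
R_cork board = L/(kA) = 0.095/(0.0542×13.8) = 0.127 K/W
R_outer film = 1/(h_o·A) = 1/(15.3×13.8) = 0.004736 K/W
R_total = 0.1641 K/W
Q = ΔT / R_total = 32 / 0.1641

Q ≈ 195 W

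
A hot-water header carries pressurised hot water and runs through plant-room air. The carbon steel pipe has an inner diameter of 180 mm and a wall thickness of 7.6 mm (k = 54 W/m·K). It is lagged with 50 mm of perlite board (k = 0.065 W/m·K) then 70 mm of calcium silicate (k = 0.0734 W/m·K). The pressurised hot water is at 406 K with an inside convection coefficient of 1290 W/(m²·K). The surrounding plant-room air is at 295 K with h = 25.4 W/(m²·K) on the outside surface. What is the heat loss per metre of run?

Radial resistances (cylindrical: R_cond = ln(r_o/r_i)/(2πkL), R_conv = 1/(h·2πrL)):
R_inner film = 1/(h_i·2πr₁L) = 1/(1290×2π×0.09×1) = 0.001371 K/W
R_carbon steel pipe wall = ln(97.6/90)/(2π×54×1) = 2.389×10^-4 K/W
R_perlite board = ln(147.6/97.6)/(2π×0.065×1) = 1.013 K/W
R_calcium silicate = ln(217.6/147.6)/(2π×0.0734×1) = 0.8416 K/W
R_outer film = 1/(h_o·2πr_oL) = 1/(25.4×2π×0.2176×1) = 0.0288 K/W
R_total = 1.885 K/W
Q = ΔT/R_total = 111/1.885

q′ ≈ 58.9 W/m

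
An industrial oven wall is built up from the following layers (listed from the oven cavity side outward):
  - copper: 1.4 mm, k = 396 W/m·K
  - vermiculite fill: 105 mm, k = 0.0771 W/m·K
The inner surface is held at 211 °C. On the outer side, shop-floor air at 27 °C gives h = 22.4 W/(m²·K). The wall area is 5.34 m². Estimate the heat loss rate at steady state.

Q ≈ 699 W

Using the resistance-network approach (series):
R_copper = L/(kA) = 0.0014/(396×5.34) = 6.621×10^-7 K/W
R_vermiculite fill = L/(kA) = 0.105/(0.0771×5.34) = 0.255 K/W
R_outer film = 1/(h_o·A) = 1/(22.4×5.34) = 0.00836 K/W
R_total = 0.2634 K/W
Q = ΔT / R_total = 184 / 0.2634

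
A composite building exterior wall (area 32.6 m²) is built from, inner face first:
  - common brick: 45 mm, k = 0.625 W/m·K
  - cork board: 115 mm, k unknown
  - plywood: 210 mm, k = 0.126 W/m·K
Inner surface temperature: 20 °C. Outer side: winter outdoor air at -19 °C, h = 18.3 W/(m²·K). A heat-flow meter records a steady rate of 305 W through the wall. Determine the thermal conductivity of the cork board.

Model the wall as resistances in series:
R_common brick = L/(kA) = 0.045/(0.625×32.6) = 0.002209 K/W
R_plywood = L/(kA) = 0.21/(0.126×32.6) = 0.05112 K/W
R_outer film = 1/(h_o·A) = 1/(18.3×32.6) = 0.001676 K/W
Sum of known resistances R_other = 0.05501 K/W
Total R = ΔT/Q = 39/305 = 0.1279 K/W
R_cork board = R_total − R_other = 0.07286 K/W
k = L/(R·A) = 0.115/(0.07286×32.6)

k ≈ 0.0484 W/(m·K)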